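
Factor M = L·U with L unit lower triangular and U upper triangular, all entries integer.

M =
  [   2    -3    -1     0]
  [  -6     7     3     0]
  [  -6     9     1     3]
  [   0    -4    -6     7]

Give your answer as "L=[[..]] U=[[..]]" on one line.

  row1 -= -3·row0 → [0,-2,0,0]
  row2 -= -3·row0 → [0,0,-2,3]
  row3 -= 0·row0 → [0,-4,-6,7]
  row2 -= 0·row1 → [0,0,-2,3]
  row3 -= 2·row1 → [0,0,-6,7]
  row3 -= 3·row2 → [0,0,0,-2]

L=[[1,0,0,0],[-3,1,0,0],[-3,0,1,0],[0,2,3,1]] U=[[2,-3,-1,0],[0,-2,0,0],[0,0,-2,3],[0,0,0,-2]]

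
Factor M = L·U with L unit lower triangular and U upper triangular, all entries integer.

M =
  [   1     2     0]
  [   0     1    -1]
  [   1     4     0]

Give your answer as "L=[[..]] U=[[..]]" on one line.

  r1 -= 0·r0 → [0,1,-1]
  r2 -= 1·r0 → [0,2,0]
  r2 -= 2·r1 → [0,0,2]

L=[[1,0,0],[0,1,0],[1,2,1]] U=[[1,2,0],[0,1,-1],[0,0,2]]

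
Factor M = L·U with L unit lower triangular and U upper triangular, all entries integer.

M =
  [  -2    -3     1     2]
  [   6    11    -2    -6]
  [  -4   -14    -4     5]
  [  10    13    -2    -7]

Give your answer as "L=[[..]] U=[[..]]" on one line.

  row1 -= -3·row0 → [0,2,1,0]
  row2 -= 2·row0 → [0,-8,-6,1]
  row3 -= -5·row0 → [0,-2,3,3]
  row2 -= -4·row1 → [0,0,-2,1]
  row3 -= -1·row1 → [0,0,4,3]
  row3 -= -2·row2 → [0,0,0,5]

L=[[1,0,0,0],[-3,1,0,0],[2,-4,1,0],[-5,-1,-2,1]] U=[[-2,-3,1,2],[0,2,1,0],[0,0,-2,1],[0,0,0,5]]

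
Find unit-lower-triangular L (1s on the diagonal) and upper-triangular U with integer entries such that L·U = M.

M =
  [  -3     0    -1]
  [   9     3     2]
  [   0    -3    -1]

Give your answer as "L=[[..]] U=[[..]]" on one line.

  row1 -= -3·row0 → [0,3,-1]
  row2 -= 0·row0 → [0,-3,-1]
  row2 -= -1·row1 → [0,0,-2]

L=[[1,0,0],[-3,1,0],[0,-1,1]] U=[[-3,0,-1],[0,3,-1],[0,0,-2]]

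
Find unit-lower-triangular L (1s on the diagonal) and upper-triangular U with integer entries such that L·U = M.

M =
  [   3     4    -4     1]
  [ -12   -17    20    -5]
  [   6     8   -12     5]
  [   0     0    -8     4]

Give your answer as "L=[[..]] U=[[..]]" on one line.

L=[[1,0,0,0],[-4,1,0,0],[2,0,1,0],[0,0,2,1]] U=[[3,4,-4,1],[0,-1,4,-1],[0,0,-4,3],[0,0,0,-2]]

  row1 -= -4·row0 → [0,-1,4,-1]
  row2 -= 2·row0 → [0,0,-4,3]
  row3 -= 0·row0 → [0,0,-8,4]
  row2 -= 0·row1 → [0,0,-4,3]
  row3 -= 0·row1 → [0,0,-8,4]
  row3 -= 2·row2 → [0,0,0,-2]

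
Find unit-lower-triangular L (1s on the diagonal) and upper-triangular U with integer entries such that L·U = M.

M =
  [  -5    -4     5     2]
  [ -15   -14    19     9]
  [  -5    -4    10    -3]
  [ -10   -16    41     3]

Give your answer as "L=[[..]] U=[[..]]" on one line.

  row1 -= 3·row0 → [0,-2,4,3]
  row2 -= 1·row0 → [0,0,5,-5]
  row3 -= 2·row0 → [0,-8,31,-1]
  row2 -= 0·row1 → [0,0,5,-5]
  row3 -= 4·row1 → [0,0,15,-13]
  row3 -= 3·row2 → [0,0,0,2]

L=[[1,0,0,0],[3,1,0,0],[1,0,1,0],[2,4,3,1]] U=[[-5,-4,5,2],[0,-2,4,3],[0,0,5,-5],[0,0,0,2]]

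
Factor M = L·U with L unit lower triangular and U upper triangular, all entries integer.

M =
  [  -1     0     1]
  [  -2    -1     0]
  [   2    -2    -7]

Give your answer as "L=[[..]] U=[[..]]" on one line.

L=[[1,0,0],[2,1,0],[-2,2,1]] U=[[-1,0,1],[0,-1,-2],[0,0,-1]]

  row1 -= 2·row0 → [0,-1,-2]
  row2 -= -2·row0 → [0,-2,-5]
  row2 -= 2·row1 → [0,0,-1]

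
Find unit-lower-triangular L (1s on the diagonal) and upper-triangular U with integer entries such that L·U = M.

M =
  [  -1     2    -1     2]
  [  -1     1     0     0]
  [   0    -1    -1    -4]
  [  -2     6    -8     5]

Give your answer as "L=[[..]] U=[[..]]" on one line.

  r1 -= 1·r0 → [0,-1,1,-2]
  r2 -= 0·r0 → [0,-1,-1,-4]
  r3 -= 2·r0 → [0,2,-6,1]
  r2 -= 1·r1 → [0,0,-2,-2]
  r3 -= -2·r1 → [0,0,-4,-3]
  r3 -= 2·r2 → [0,0,0,1]

L=[[1,0,0,0],[1,1,0,0],[0,1,1,0],[2,-2,2,1]] U=[[-1,2,-1,2],[0,-1,1,-2],[0,0,-2,-2],[0,0,0,1]]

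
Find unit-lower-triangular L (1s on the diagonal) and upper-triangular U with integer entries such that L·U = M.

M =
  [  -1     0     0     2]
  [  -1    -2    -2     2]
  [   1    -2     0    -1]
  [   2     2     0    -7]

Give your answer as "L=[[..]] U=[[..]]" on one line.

  r1 -= 1·r0 → [0,-2,-2,0]
  r2 -= -1·r0 → [0,-2,0,1]
  r3 -= -2·r0 → [0,2,0,-3]
  r2 -= 1·r1 → [0,0,2,1]
  r3 -= -1·r1 → [0,0,-2,-3]
  r3 -= -1·r2 → [0,0,0,-2]

L=[[1,0,0,0],[1,1,0,0],[-1,1,1,0],[-2,-1,-1,1]] U=[[-1,0,0,2],[0,-2,-2,0],[0,0,2,1],[0,0,0,-2]]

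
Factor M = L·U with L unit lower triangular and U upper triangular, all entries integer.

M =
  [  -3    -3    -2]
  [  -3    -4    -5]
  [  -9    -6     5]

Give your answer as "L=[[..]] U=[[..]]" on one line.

L=[[1,0,0],[1,1,0],[3,-3,1]] U=[[-3,-3,-2],[0,-1,-3],[0,0,2]]

  r1 -= 1·r0 → [0,-1,-3]
  r2 -= 3·r0 → [0,3,11]
  r2 -= -3·r1 → [0,0,2]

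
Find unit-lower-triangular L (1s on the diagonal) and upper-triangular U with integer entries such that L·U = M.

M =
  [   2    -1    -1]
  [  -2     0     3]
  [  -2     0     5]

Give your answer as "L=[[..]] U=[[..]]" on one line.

L=[[1,0,0],[-1,1,0],[-1,1,1]] U=[[2,-1,-1],[0,-1,2],[0,0,2]]

  R1 -= -1·R0 → [0,-1,2]
  R2 -= -1·R0 → [0,-1,4]
  R2 -= 1·R1 → [0,0,2]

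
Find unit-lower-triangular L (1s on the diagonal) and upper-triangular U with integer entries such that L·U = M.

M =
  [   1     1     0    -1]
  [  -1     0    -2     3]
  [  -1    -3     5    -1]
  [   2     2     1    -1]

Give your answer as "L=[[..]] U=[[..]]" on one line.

  r1 -= -1·r0 → [0,1,-2,2]
  r2 -= -1·r0 → [0,-2,5,-2]
  r3 -= 2·r0 → [0,0,1,1]
  r2 -= -2·r1 → [0,0,1,2]
  r3 -= 0·r1 → [0,0,1,1]
  r3 -= 1·r2 → [0,0,0,-1]

L=[[1,0,0,0],[-1,1,0,0],[-1,-2,1,0],[2,0,1,1]] U=[[1,1,0,-1],[0,1,-2,2],[0,0,1,2],[0,0,0,-1]]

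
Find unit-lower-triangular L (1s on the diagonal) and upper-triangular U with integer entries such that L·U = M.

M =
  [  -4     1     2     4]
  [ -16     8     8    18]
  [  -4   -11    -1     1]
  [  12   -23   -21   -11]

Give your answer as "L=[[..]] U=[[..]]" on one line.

L=[[1,0,0,0],[4,1,0,0],[1,-3,1,0],[-3,-5,5,1]] U=[[-4,1,2,4],[0,4,0,2],[0,0,-3,3],[0,0,0,-4]]

  r1 -= 4·r0 → [0,4,0,2]
  r2 -= 1·r0 → [0,-12,-3,-3]
  r3 -= -3·r0 → [0,-20,-15,1]
  r2 -= -3·r1 → [0,0,-3,3]
  r3 -= -5·r1 → [0,0,-15,11]
  r3 -= 5·r2 → [0,0,0,-4]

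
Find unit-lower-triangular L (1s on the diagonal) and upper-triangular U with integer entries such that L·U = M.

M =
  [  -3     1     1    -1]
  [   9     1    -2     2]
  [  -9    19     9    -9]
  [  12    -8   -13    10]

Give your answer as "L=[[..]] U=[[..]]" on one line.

  r1 -= -3·r0 → [0,4,1,-1]
  r2 -= 3·r0 → [0,16,6,-6]
  r3 -= -4·r0 → [0,-4,-9,6]
  r2 -= 4·r1 → [0,0,2,-2]
  r3 -= -1·r1 → [0,0,-8,5]
  r3 -= -4·r2 → [0,0,0,-3]

L=[[1,0,0,0],[-3,1,0,0],[3,4,1,0],[-4,-1,-4,1]] U=[[-3,1,1,-1],[0,4,1,-1],[0,0,2,-2],[0,0,0,-3]]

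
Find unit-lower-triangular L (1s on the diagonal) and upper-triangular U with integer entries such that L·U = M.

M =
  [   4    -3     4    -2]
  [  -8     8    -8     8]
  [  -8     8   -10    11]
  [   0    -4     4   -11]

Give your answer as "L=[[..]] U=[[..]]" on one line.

  r1 -= -2·r0 → [0,2,0,4]
  r2 -= -2·r0 → [0,2,-2,7]
  r3 -= 0·r0 → [0,-4,4,-11]
  r2 -= 1·r1 → [0,0,-2,3]
  r3 -= -2·r1 → [0,0,4,-3]
  r3 -= -2·r2 → [0,0,0,3]

L=[[1,0,0,0],[-2,1,0,0],[-2,1,1,0],[0,-2,-2,1]] U=[[4,-3,4,-2],[0,2,0,4],[0,0,-2,3],[0,0,0,3]]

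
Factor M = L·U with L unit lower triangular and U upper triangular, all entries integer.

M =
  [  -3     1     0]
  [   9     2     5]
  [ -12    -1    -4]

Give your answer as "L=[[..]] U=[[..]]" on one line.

L=[[1,0,0],[-3,1,0],[4,-1,1]] U=[[-3,1,0],[0,5,5],[0,0,1]]

  r1 -= -3·r0 → [0,5,5]
  r2 -= 4·r0 → [0,-5,-4]
  r2 -= -1·r1 → [0,0,1]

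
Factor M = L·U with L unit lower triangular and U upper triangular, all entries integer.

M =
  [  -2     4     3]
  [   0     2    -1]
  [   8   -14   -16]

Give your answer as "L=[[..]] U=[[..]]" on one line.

L=[[1,0,0],[0,1,0],[-4,1,1]] U=[[-2,4,3],[0,2,-1],[0,0,-3]]

  R1 -= 0·R0 → [0,2,-1]
  R2 -= -4·R0 → [0,2,-4]
  R2 -= 1·R1 → [0,0,-3]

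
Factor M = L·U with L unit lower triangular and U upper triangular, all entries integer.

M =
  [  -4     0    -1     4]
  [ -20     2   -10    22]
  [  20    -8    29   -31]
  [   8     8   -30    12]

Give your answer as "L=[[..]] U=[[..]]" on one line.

L=[[1,0,0,0],[5,1,0,0],[-5,-4,1,0],[-2,4,-3,1]] U=[[-4,0,-1,4],[0,2,-5,2],[0,0,4,-3],[0,0,0,3]]

  R1 -= 5·R0 → [0,2,-5,2]
  R2 -= -5·R0 → [0,-8,24,-11]
  R3 -= -2·R0 → [0,8,-32,20]
  R2 -= -4·R1 → [0,0,4,-3]
  R3 -= 4·R1 → [0,0,-12,12]
  R3 -= -3·R2 → [0,0,0,3]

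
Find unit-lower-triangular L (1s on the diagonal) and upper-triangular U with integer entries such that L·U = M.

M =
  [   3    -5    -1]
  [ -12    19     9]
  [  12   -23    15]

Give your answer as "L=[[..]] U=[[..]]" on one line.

L=[[1,0,0],[-4,1,0],[4,3,1]] U=[[3,-5,-1],[0,-1,5],[0,0,4]]

  R1 -= -4·R0 → [0,-1,5]
  R2 -= 4·R0 → [0,-3,19]
  R2 -= 3·R1 → [0,0,4]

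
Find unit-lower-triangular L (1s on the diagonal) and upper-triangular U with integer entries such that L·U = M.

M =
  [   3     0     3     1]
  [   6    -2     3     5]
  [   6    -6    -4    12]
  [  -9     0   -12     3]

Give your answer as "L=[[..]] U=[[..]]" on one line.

L=[[1,0,0,0],[2,1,0,0],[2,3,1,0],[-3,0,3,1]] U=[[3,0,3,1],[0,-2,-3,3],[0,0,-1,1],[0,0,0,3]]

  r1 -= 2·r0 → [0,-2,-3,3]
  r2 -= 2·r0 → [0,-6,-10,10]
  r3 -= -3·r0 → [0,0,-3,6]
  r2 -= 3·r1 → [0,0,-1,1]
  r3 -= 0·r1 → [0,0,-3,6]
  r3 -= 3·r2 → [0,0,0,3]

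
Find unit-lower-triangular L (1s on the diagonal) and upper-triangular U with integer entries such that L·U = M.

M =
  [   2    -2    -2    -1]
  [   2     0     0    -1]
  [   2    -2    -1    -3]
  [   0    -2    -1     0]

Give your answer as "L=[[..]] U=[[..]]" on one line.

  row1 -= 1·row0 → [0,2,2,0]
  row2 -= 1·row0 → [0,0,1,-2]
  row3 -= 0·row0 → [0,-2,-1,0]
  row2 -= 0·row1 → [0,0,1,-2]
  row3 -= -1·row1 → [0,0,1,0]
  row3 -= 1·row2 → [0,0,0,2]

L=[[1,0,0,0],[1,1,0,0],[1,0,1,0],[0,-1,1,1]] U=[[2,-2,-2,-1],[0,2,2,0],[0,0,1,-2],[0,0,0,2]]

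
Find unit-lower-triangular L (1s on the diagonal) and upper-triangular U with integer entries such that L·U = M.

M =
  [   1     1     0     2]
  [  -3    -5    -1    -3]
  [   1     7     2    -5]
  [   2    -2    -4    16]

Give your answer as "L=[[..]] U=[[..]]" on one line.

  R1 -= -3·R0 → [0,-2,-1,3]
  R2 -= 1·R0 → [0,6,2,-7]
  R3 -= 2·R0 → [0,-4,-4,12]
  R2 -= -3·R1 → [0,0,-1,2]
  R3 -= 2·R1 → [0,0,-2,6]
  R3 -= 2·R2 → [0,0,0,2]

L=[[1,0,0,0],[-3,1,0,0],[1,-3,1,0],[2,2,2,1]] U=[[1,1,0,2],[0,-2,-1,3],[0,0,-1,2],[0,0,0,2]]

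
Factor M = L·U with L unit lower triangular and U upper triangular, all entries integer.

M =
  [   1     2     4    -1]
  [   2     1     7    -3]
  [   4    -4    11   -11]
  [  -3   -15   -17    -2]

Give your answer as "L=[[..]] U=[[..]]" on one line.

L=[[1,0,0,0],[2,1,0,0],[4,4,1,0],[-3,3,2,1]] U=[[1,2,4,-1],[0,-3,-1,-1],[0,0,-1,-3],[0,0,0,4]]

  r1 -= 2·r0 → [0,-3,-1,-1]
  r2 -= 4·r0 → [0,-12,-5,-7]
  r3 -= -3·r0 → [0,-9,-5,-5]
  r2 -= 4·r1 → [0,0,-1,-3]
  r3 -= 3·r1 → [0,0,-2,-2]
  r3 -= 2·r2 → [0,0,0,4]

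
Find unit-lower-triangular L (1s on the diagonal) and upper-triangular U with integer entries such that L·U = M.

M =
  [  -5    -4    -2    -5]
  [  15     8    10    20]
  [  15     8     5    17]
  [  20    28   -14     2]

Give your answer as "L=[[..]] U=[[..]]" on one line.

L=[[1,0,0,0],[-3,1,0,0],[-3,1,1,0],[-4,-3,2,1]] U=[[-5,-4,-2,-5],[0,-4,4,5],[0,0,-5,-3],[0,0,0,3]]

  row1 -= -3·row0 → [0,-4,4,5]
  row2 -= -3·row0 → [0,-4,-1,2]
  row3 -= -4·row0 → [0,12,-22,-18]
  row2 -= 1·row1 → [0,0,-5,-3]
  row3 -= -3·row1 → [0,0,-10,-3]
  row3 -= 2·row2 → [0,0,0,3]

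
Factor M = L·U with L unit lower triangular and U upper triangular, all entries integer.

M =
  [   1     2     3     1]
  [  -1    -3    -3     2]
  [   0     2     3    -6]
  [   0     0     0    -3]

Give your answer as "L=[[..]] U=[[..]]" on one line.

  R1 -= -1·R0 → [0,-1,0,3]
  R2 -= 0·R0 → [0,2,3,-6]
  R3 -= 0·R0 → [0,0,0,-3]
  R2 -= -2·R1 → [0,0,3,0]
  R3 -= 0·R1 → [0,0,0,-3]
  R3 -= 0·R2 → [0,0,0,-3]

L=[[1,0,0,0],[-1,1,0,0],[0,-2,1,0],[0,0,0,1]] U=[[1,2,3,1],[0,-1,0,3],[0,0,3,0],[0,0,0,-3]]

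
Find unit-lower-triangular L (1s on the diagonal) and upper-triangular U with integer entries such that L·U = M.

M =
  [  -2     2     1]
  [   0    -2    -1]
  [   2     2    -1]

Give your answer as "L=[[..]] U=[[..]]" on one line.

L=[[1,0,0],[0,1,0],[-1,-2,1]] U=[[-2,2,1],[0,-2,-1],[0,0,-2]]

  r1 -= 0·r0 → [0,-2,-1]
  r2 -= -1·r0 → [0,4,0]
  r2 -= -2·r1 → [0,0,-2]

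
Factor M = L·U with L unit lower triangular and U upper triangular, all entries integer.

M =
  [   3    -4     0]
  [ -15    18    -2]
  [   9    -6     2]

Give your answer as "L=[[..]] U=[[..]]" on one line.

  r1 -= -5·r0 → [0,-2,-2]
  r2 -= 3·r0 → [0,6,2]
  r2 -= -3·r1 → [0,0,-4]

L=[[1,0,0],[-5,1,0],[3,-3,1]] U=[[3,-4,0],[0,-2,-2],[0,0,-4]]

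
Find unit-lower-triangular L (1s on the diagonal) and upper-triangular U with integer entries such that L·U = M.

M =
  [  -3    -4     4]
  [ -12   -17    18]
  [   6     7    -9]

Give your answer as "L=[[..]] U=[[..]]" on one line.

L=[[1,0,0],[4,1,0],[-2,1,1]] U=[[-3,-4,4],[0,-1,2],[0,0,-3]]

  row1 -= 4·row0 → [0,-1,2]
  row2 -= -2·row0 → [0,-1,-1]
  row2 -= 1·row1 → [0,0,-3]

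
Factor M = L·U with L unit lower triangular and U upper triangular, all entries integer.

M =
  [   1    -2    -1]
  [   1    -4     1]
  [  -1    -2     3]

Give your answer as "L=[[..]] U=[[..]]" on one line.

L=[[1,0,0],[1,1,0],[-1,2,1]] U=[[1,-2,-1],[0,-2,2],[0,0,-2]]

  r1 -= 1·r0 → [0,-2,2]
  r2 -= -1·r0 → [0,-4,2]
  r2 -= 2·r1 → [0,0,-2]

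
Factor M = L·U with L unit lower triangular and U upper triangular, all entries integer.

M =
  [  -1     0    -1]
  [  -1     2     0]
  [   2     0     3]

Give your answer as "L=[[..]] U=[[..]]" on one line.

  r1 -= 1·r0 → [0,2,1]
  r2 -= -2·r0 → [0,0,1]
  r2 -= 0·r1 → [0,0,1]

L=[[1,0,0],[1,1,0],[-2,0,1]] U=[[-1,0,-1],[0,2,1],[0,0,1]]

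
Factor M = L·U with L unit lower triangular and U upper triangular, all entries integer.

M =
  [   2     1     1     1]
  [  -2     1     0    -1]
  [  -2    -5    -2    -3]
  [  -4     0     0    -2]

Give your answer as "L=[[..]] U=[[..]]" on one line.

  R1 -= -1·R0 → [0,2,1,0]
  R2 -= -1·R0 → [0,-4,-1,-2]
  R3 -= -2·R0 → [0,2,2,0]
  R2 -= -2·R1 → [0,0,1,-2]
  R3 -= 1·R1 → [0,0,1,0]
  R3 -= 1·R2 → [0,0,0,2]

L=[[1,0,0,0],[-1,1,0,0],[-1,-2,1,0],[-2,1,1,1]] U=[[2,1,1,1],[0,2,1,0],[0,0,1,-2],[0,0,0,2]]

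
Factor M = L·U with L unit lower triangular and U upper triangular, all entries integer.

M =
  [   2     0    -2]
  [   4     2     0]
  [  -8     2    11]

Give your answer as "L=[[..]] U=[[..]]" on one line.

L=[[1,0,0],[2,1,0],[-4,1,1]] U=[[2,0,-2],[0,2,4],[0,0,-1]]

  R1 -= 2·R0 → [0,2,4]
  R2 -= -4·R0 → [0,2,3]
  R2 -= 1·R1 → [0,0,-1]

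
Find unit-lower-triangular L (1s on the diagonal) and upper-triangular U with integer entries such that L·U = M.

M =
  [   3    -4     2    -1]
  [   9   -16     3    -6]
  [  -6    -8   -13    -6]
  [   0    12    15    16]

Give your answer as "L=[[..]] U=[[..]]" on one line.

  r1 -= 3·r0 → [0,-4,-3,-3]
  r2 -= -2·r0 → [0,-16,-9,-8]
  r3 -= 0·r0 → [0,12,15,16]
  r2 -= 4·r1 → [0,0,3,4]
  r3 -= -3·r1 → [0,0,6,7]
  r3 -= 2·r2 → [0,0,0,-1]

L=[[1,0,0,0],[3,1,0,0],[-2,4,1,0],[0,-3,2,1]] U=[[3,-4,2,-1],[0,-4,-3,-3],[0,0,3,4],[0,0,0,-1]]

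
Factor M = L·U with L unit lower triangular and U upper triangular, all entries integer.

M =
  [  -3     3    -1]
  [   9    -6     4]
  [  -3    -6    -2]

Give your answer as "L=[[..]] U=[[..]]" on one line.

L=[[1,0,0],[-3,1,0],[1,-3,1]] U=[[-3,3,-1],[0,3,1],[0,0,2]]

  r1 -= -3·r0 → [0,3,1]
  r2 -= 1·r0 → [0,-9,-1]
  r2 -= -3·r1 → [0,0,2]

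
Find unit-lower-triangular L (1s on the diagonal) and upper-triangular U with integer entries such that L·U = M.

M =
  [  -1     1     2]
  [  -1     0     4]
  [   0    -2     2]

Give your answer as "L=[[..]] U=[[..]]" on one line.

  R1 -= 1·R0 → [0,-1,2]
  R2 -= 0·R0 → [0,-2,2]
  R2 -= 2·R1 → [0,0,-2]

L=[[1,0,0],[1,1,0],[0,2,1]] U=[[-1,1,2],[0,-1,2],[0,0,-2]]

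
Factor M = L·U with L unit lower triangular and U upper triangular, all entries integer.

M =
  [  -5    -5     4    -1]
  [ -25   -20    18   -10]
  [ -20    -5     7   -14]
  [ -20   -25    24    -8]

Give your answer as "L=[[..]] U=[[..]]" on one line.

  R1 -= 5·R0 → [0,5,-2,-5]
  R2 -= 4·R0 → [0,15,-9,-10]
  R3 -= 4·R0 → [0,-5,8,-4]
  R2 -= 3·R1 → [0,0,-3,5]
  R3 -= -1·R1 → [0,0,6,-9]
  R3 -= -2·R2 → [0,0,0,1]

L=[[1,0,0,0],[5,1,0,0],[4,3,1,0],[4,-1,-2,1]] U=[[-5,-5,4,-1],[0,5,-2,-5],[0,0,-3,5],[0,0,0,1]]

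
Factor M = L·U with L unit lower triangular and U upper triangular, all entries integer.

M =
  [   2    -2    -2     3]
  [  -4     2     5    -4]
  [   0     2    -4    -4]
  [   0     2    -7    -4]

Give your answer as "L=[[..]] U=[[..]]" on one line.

L=[[1,0,0,0],[-2,1,0,0],[0,-1,1,0],[0,-1,2,1]] U=[[2,-2,-2,3],[0,-2,1,2],[0,0,-3,-2],[0,0,0,2]]

  row1 -= -2·row0 → [0,-2,1,2]
  row2 -= 0·row0 → [0,2,-4,-4]
  row3 -= 0·row0 → [0,2,-7,-4]
  row2 -= -1·row1 → [0,0,-3,-2]
  row3 -= -1·row1 → [0,0,-6,-2]
  row3 -= 2·row2 → [0,0,0,2]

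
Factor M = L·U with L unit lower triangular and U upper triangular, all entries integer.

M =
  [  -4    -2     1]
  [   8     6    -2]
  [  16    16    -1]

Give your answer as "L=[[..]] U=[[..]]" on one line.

  r1 -= -2·r0 → [0,2,0]
  r2 -= -4·r0 → [0,8,3]
  r2 -= 4·r1 → [0,0,3]

L=[[1,0,0],[-2,1,0],[-4,4,1]] U=[[-4,-2,1],[0,2,0],[0,0,3]]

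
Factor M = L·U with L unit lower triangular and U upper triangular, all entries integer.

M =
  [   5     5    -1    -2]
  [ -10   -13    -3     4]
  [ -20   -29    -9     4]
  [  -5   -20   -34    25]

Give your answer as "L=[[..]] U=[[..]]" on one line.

  r1 -= -2·r0 → [0,-3,-5,0]
  r2 -= -4·r0 → [0,-9,-13,-4]
  r3 -= -1·r0 → [0,-15,-35,23]
  r2 -= 3·r1 → [0,0,2,-4]
  r3 -= 5·r1 → [0,0,-10,23]
  r3 -= -5·r2 → [0,0,0,3]

L=[[1,0,0,0],[-2,1,0,0],[-4,3,1,0],[-1,5,-5,1]] U=[[5,5,-1,-2],[0,-3,-5,0],[0,0,2,-4],[0,0,0,3]]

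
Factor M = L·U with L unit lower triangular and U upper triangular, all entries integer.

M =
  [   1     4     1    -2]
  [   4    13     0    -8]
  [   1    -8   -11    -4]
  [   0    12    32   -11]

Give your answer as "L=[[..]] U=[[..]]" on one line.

L=[[1,0,0,0],[4,1,0,0],[1,4,1,0],[0,-4,4,1]] U=[[1,4,1,-2],[0,-3,-4,0],[0,0,4,-2],[0,0,0,-3]]

  row1 -= 4·row0 → [0,-3,-4,0]
  row2 -= 1·row0 → [0,-12,-12,-2]
  row3 -= 0·row0 → [0,12,32,-11]
  row2 -= 4·row1 → [0,0,4,-2]
  row3 -= -4·row1 → [0,0,16,-11]
  row3 -= 4·row2 → [0,0,0,-3]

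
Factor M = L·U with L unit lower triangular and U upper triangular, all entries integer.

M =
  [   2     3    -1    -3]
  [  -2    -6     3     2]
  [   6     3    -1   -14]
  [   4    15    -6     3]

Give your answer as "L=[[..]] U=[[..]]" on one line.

L=[[1,0,0,0],[-1,1,0,0],[3,2,1,0],[2,-3,-1,1]] U=[[2,3,-1,-3],[0,-3,2,-1],[0,0,-2,-3],[0,0,0,3]]

  R1 -= -1·R0 → [0,-3,2,-1]
  R2 -= 3·R0 → [0,-6,2,-5]
  R3 -= 2·R0 → [0,9,-4,9]
  R2 -= 2·R1 → [0,0,-2,-3]
  R3 -= -3·R1 → [0,0,2,6]
  R3 -= -1·R2 → [0,0,0,3]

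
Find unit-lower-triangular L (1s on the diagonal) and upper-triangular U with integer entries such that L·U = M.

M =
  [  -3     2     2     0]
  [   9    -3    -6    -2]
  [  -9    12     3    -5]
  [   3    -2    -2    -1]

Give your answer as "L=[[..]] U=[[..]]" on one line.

  row1 -= -3·row0 → [0,3,0,-2]
  row2 -= 3·row0 → [0,6,-3,-5]
  row3 -= -1·row0 → [0,0,0,-1]
  row2 -= 2·row1 → [0,0,-3,-1]
  row3 -= 0·row1 → [0,0,0,-1]
  row3 -= 0·row2 → [0,0,0,-1]

L=[[1,0,0,0],[-3,1,0,0],[3,2,1,0],[-1,0,0,1]] U=[[-3,2,2,0],[0,3,0,-2],[0,0,-3,-1],[0,0,0,-1]]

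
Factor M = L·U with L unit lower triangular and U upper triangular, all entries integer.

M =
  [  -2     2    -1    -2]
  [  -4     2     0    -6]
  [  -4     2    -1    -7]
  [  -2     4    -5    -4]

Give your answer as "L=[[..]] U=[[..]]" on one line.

L=[[1,0,0,0],[2,1,0,0],[2,1,1,0],[1,-1,2,1]] U=[[-2,2,-1,-2],[0,-2,2,-2],[0,0,-1,-1],[0,0,0,-2]]

  r1 -= 2·r0 → [0,-2,2,-2]
  r2 -= 2·r0 → [0,-2,1,-3]
  r3 -= 1·r0 → [0,2,-4,-2]
  r2 -= 1·r1 → [0,0,-1,-1]
  r3 -= -1·r1 → [0,0,-2,-4]
  r3 -= 2·r2 → [0,0,0,-2]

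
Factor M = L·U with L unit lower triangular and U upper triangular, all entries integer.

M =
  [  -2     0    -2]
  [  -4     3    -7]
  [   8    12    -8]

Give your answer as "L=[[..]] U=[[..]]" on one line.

  row1 -= 2·row0 → [0,3,-3]
  row2 -= -4·row0 → [0,12,-16]
  row2 -= 4·row1 → [0,0,-4]

L=[[1,0,0],[2,1,0],[-4,4,1]] U=[[-2,0,-2],[0,3,-3],[0,0,-4]]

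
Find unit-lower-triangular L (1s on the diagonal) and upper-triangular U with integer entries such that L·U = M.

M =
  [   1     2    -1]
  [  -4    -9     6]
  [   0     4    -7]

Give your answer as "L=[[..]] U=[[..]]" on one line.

  row1 -= -4·row0 → [0,-1,2]
  row2 -= 0·row0 → [0,4,-7]
  row2 -= -4·row1 → [0,0,1]

L=[[1,0,0],[-4,1,0],[0,-4,1]] U=[[1,2,-1],[0,-1,2],[0,0,1]]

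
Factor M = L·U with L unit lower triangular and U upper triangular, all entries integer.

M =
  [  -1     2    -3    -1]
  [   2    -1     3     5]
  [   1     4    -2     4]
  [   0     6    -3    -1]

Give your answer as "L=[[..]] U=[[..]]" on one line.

L=[[1,0,0,0],[-2,1,0,0],[-1,2,1,0],[0,2,3,1]] U=[[-1,2,-3,-1],[0,3,-3,3],[0,0,1,-3],[0,0,0,2]]

  R1 -= -2·R0 → [0,3,-3,3]
  R2 -= -1·R0 → [0,6,-5,3]
  R3 -= 0·R0 → [0,6,-3,-1]
  R2 -= 2·R1 → [0,0,1,-3]
  R3 -= 2·R1 → [0,0,3,-7]
  R3 -= 3·R2 → [0,0,0,2]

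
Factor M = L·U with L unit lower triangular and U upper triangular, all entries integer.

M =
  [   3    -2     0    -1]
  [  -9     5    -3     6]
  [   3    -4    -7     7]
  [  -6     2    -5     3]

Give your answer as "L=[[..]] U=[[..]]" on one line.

L=[[1,0,0,0],[-3,1,0,0],[1,2,1,0],[-2,2,-1,1]] U=[[3,-2,0,-1],[0,-1,-3,3],[0,0,-1,2],[0,0,0,-3]]

  r1 -= -3·r0 → [0,-1,-3,3]
  r2 -= 1·r0 → [0,-2,-7,8]
  r3 -= -2·r0 → [0,-2,-5,1]
  r2 -= 2·r1 → [0,0,-1,2]
  r3 -= 2·r1 → [0,0,1,-5]
  r3 -= -1·r2 → [0,0,0,-3]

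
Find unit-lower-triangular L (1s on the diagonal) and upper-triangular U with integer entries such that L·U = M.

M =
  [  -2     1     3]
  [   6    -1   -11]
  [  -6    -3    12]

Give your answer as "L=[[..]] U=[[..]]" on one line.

  r1 -= -3·r0 → [0,2,-2]
  r2 -= 3·r0 → [0,-6,3]
  r2 -= -3·r1 → [0,0,-3]

L=[[1,0,0],[-3,1,0],[3,-3,1]] U=[[-2,1,3],[0,2,-2],[0,0,-3]]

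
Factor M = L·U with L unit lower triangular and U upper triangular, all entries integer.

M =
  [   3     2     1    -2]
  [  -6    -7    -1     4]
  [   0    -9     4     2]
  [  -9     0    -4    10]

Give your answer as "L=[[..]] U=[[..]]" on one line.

  R1 -= -2·R0 → [0,-3,1,0]
  R2 -= 0·R0 → [0,-9,4,2]
  R3 -= -3·R0 → [0,6,-1,4]
  R2 -= 3·R1 → [0,0,1,2]
  R3 -= -2·R1 → [0,0,1,4]
  R3 -= 1·R2 → [0,0,0,2]

L=[[1,0,0,0],[-2,1,0,0],[0,3,1,0],[-3,-2,1,1]] U=[[3,2,1,-2],[0,-3,1,0],[0,0,1,2],[0,0,0,2]]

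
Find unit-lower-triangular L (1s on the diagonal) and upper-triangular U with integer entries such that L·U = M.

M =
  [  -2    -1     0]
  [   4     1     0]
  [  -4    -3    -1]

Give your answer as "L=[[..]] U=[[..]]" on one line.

L=[[1,0,0],[-2,1,0],[2,1,1]] U=[[-2,-1,0],[0,-1,0],[0,0,-1]]

  R1 -= -2·R0 → [0,-1,0]
  R2 -= 2·R0 → [0,-1,-1]
  R2 -= 1·R1 → [0,0,-1]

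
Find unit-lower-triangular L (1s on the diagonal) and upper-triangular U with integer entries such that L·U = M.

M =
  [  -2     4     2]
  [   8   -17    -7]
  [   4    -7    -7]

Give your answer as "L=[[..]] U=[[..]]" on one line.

  r1 -= -4·r0 → [0,-1,1]
  r2 -= -2·r0 → [0,1,-3]
  r2 -= -1·r1 → [0,0,-2]

L=[[1,0,0],[-4,1,0],[-2,-1,1]] U=[[-2,4,2],[0,-1,1],[0,0,-2]]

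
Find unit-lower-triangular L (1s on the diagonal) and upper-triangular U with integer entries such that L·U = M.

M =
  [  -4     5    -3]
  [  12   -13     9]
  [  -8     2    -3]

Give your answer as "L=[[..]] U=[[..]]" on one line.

  r1 -= -3·r0 → [0,2,0]
  r2 -= 2·r0 → [0,-8,3]
  r2 -= -4·r1 → [0,0,3]

L=[[1,0,0],[-3,1,0],[2,-4,1]] U=[[-4,5,-3],[0,2,0],[0,0,3]]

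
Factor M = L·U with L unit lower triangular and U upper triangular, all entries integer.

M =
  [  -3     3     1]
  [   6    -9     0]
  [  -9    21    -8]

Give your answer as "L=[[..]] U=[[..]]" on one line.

  r1 -= -2·r0 → [0,-3,2]
  r2 -= 3·r0 → [0,12,-11]
  r2 -= -4·r1 → [0,0,-3]

L=[[1,0,0],[-2,1,0],[3,-4,1]] U=[[-3,3,1],[0,-3,2],[0,0,-3]]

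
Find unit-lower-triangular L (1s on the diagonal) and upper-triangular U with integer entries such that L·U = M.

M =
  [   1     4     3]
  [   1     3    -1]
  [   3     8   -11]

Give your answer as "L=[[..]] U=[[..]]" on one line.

  row1 -= 1·row0 → [0,-1,-4]
  row2 -= 3·row0 → [0,-4,-20]
  row2 -= 4·row1 → [0,0,-4]

L=[[1,0,0],[1,1,0],[3,4,1]] U=[[1,4,3],[0,-1,-4],[0,0,-4]]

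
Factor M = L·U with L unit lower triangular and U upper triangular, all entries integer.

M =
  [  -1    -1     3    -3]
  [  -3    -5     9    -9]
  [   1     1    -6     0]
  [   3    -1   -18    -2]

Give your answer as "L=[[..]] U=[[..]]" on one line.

  r1 -= 3·r0 → [0,-2,0,0]
  r2 -= -1·r0 → [0,0,-3,-3]
  r3 -= -3·r0 → [0,-4,-9,-11]
  r2 -= 0·r1 → [0,0,-3,-3]
  r3 -= 2·r1 → [0,0,-9,-11]
  r3 -= 3·r2 → [0,0,0,-2]

L=[[1,0,0,0],[3,1,0,0],[-1,0,1,0],[-3,2,3,1]] U=[[-1,-1,3,-3],[0,-2,0,0],[0,0,-3,-3],[0,0,0,-2]]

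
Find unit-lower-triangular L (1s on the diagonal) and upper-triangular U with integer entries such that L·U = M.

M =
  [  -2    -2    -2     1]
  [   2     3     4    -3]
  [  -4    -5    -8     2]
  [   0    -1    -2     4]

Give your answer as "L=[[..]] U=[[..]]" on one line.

L=[[1,0,0,0],[-1,1,0,0],[2,-1,1,0],[0,-1,0,1]] U=[[-2,-2,-2,1],[0,1,2,-2],[0,0,-2,-2],[0,0,0,2]]

  r1 -= -1·r0 → [0,1,2,-2]
  r2 -= 2·r0 → [0,-1,-4,0]
  r3 -= 0·r0 → [0,-1,-2,4]
  r2 -= -1·r1 → [0,0,-2,-2]
  r3 -= -1·r1 → [0,0,0,2]
  r3 -= 0·r2 → [0,0,0,2]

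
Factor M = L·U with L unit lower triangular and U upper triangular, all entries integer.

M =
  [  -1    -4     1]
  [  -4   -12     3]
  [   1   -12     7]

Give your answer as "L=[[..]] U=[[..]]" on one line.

  R1 -= 4·R0 → [0,4,-1]
  R2 -= -1·R0 → [0,-16,8]
  R2 -= -4·R1 → [0,0,4]

L=[[1,0,0],[4,1,0],[-1,-4,1]] U=[[-1,-4,1],[0,4,-1],[0,0,4]]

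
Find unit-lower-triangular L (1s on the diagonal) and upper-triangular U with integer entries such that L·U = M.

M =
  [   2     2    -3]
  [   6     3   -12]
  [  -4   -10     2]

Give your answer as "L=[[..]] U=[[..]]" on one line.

L=[[1,0,0],[3,1,0],[-2,2,1]] U=[[2,2,-3],[0,-3,-3],[0,0,2]]

  R1 -= 3·R0 → [0,-3,-3]
  R2 -= -2·R0 → [0,-6,-4]
  R2 -= 2·R1 → [0,0,2]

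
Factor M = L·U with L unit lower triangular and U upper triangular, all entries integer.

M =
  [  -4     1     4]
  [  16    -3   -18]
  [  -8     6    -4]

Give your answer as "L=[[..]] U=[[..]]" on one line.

L=[[1,0,0],[-4,1,0],[2,4,1]] U=[[-4,1,4],[0,1,-2],[0,0,-4]]

  row1 -= -4·row0 → [0,1,-2]
  row2 -= 2·row0 → [0,4,-12]
  row2 -= 4·row1 → [0,0,-4]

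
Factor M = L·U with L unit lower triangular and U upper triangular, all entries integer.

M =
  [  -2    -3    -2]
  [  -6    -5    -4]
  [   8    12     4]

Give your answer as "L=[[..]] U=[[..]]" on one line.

  r1 -= 3·r0 → [0,4,2]
  r2 -= -4·r0 → [0,0,-4]
  r2 -= 0·r1 → [0,0,-4]

L=[[1,0,0],[3,1,0],[-4,0,1]] U=[[-2,-3,-2],[0,4,2],[0,0,-4]]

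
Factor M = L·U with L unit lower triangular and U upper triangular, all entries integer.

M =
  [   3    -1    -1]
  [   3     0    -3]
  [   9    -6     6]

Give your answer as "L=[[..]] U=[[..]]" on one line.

L=[[1,0,0],[1,1,0],[3,-3,1]] U=[[3,-1,-1],[0,1,-2],[0,0,3]]

  row1 -= 1·row0 → [0,1,-2]
  row2 -= 3·row0 → [0,-3,9]
  row2 -= -3·row1 → [0,0,3]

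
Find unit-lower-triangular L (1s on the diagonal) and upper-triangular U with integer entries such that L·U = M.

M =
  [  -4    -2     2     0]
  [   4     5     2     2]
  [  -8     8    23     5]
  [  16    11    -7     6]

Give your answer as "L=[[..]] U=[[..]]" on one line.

  row1 -= -1·row0 → [0,3,4,2]
  row2 -= 2·row0 → [0,12,19,5]
  row3 -= -4·row0 → [0,3,1,6]
  row2 -= 4·row1 → [0,0,3,-3]
  row3 -= 1·row1 → [0,0,-3,4]
  row3 -= -1·row2 → [0,0,0,1]

L=[[1,0,0,0],[-1,1,0,0],[2,4,1,0],[-4,1,-1,1]] U=[[-4,-2,2,0],[0,3,4,2],[0,0,3,-3],[0,0,0,1]]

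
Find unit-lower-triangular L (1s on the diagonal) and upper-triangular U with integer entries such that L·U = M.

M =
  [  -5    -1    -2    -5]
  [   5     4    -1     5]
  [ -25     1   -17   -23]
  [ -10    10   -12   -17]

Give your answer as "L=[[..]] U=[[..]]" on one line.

  row1 -= -1·row0 → [0,3,-3,0]
  row2 -= 5·row0 → [0,6,-7,2]
  row3 -= 2·row0 → [0,12,-8,-7]
  row2 -= 2·row1 → [0,0,-1,2]
  row3 -= 4·row1 → [0,0,4,-7]
  row3 -= -4·row2 → [0,0,0,1]

L=[[1,0,0,0],[-1,1,0,0],[5,2,1,0],[2,4,-4,1]] U=[[-5,-1,-2,-5],[0,3,-3,0],[0,0,-1,2],[0,0,0,1]]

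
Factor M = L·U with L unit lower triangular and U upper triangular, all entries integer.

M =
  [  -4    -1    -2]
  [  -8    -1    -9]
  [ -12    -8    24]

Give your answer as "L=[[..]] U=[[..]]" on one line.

  R1 -= 2·R0 → [0,1,-5]
  R2 -= 3·R0 → [0,-5,30]
  R2 -= -5·R1 → [0,0,5]

L=[[1,0,0],[2,1,0],[3,-5,1]] U=[[-4,-1,-2],[0,1,-5],[0,0,5]]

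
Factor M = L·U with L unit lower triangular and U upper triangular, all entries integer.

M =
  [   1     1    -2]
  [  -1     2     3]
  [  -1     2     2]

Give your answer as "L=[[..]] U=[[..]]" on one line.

  row1 -= -1·row0 → [0,3,1]
  row2 -= -1·row0 → [0,3,0]
  row2 -= 1·row1 → [0,0,-1]

L=[[1,0,0],[-1,1,0],[-1,1,1]] U=[[1,1,-2],[0,3,1],[0,0,-1]]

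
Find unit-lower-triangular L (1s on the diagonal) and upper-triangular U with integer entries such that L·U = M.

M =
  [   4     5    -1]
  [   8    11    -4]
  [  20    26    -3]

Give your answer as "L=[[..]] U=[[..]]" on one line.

  r1 -= 2·r0 → [0,1,-2]
  r2 -= 5·r0 → [0,1,2]
  r2 -= 1·r1 → [0,0,4]

L=[[1,0,0],[2,1,0],[5,1,1]] U=[[4,5,-1],[0,1,-2],[0,0,4]]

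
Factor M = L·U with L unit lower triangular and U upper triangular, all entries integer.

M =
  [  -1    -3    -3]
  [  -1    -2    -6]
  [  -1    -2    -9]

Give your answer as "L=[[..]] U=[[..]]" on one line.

  R1 -= 1·R0 → [0,1,-3]
  R2 -= 1·R0 → [0,1,-6]
  R2 -= 1·R1 → [0,0,-3]

L=[[1,0,0],[1,1,0],[1,1,1]] U=[[-1,-3,-3],[0,1,-3],[0,0,-3]]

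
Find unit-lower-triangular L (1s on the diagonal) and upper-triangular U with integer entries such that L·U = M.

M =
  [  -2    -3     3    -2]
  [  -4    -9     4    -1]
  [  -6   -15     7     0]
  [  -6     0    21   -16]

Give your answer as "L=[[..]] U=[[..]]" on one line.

L=[[1,0,0,0],[2,1,0,0],[3,2,1,0],[3,-3,3,1]] U=[[-2,-3,3,-2],[0,-3,-2,3],[0,0,2,0],[0,0,0,-1]]

  row1 -= 2·row0 → [0,-3,-2,3]
  row2 -= 3·row0 → [0,-6,-2,6]
  row3 -= 3·row0 → [0,9,12,-10]
  row2 -= 2·row1 → [0,0,2,0]
  row3 -= -3·row1 → [0,0,6,-1]
  row3 -= 3·row2 → [0,0,0,-1]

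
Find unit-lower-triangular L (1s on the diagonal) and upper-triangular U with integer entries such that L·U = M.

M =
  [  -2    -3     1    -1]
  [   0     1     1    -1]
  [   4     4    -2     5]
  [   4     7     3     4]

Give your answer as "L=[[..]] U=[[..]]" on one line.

  r1 -= 0·r0 → [0,1,1,-1]
  r2 -= -2·r0 → [0,-2,0,3]
  r3 -= -2·r0 → [0,1,5,2]
  r2 -= -2·r1 → [0,0,2,1]
  r3 -= 1·r1 → [0,0,4,3]
  r3 -= 2·r2 → [0,0,0,1]

L=[[1,0,0,0],[0,1,0,0],[-2,-2,1,0],[-2,1,2,1]] U=[[-2,-3,1,-1],[0,1,1,-1],[0,0,2,1],[0,0,0,1]]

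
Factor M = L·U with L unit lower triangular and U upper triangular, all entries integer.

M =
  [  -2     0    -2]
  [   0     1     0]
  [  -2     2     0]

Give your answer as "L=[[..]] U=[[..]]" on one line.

  R1 -= 0·R0 → [0,1,0]
  R2 -= 1·R0 → [0,2,2]
  R2 -= 2·R1 → [0,0,2]

L=[[1,0,0],[0,1,0],[1,2,1]] U=[[-2,0,-2],[0,1,0],[0,0,2]]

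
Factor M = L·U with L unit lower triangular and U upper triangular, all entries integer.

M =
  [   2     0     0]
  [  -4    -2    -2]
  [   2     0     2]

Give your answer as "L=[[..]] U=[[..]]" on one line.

  R1 -= -2·R0 → [0,-2,-2]
  R2 -= 1·R0 → [0,0,2]
  R2 -= 0·R1 → [0,0,2]

L=[[1,0,0],[-2,1,0],[1,0,1]] U=[[2,0,0],[0,-2,-2],[0,0,2]]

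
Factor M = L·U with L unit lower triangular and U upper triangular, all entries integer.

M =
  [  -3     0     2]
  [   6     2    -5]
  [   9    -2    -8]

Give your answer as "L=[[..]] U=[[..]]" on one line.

L=[[1,0,0],[-2,1,0],[-3,-1,1]] U=[[-3,0,2],[0,2,-1],[0,0,-3]]

  r1 -= -2·r0 → [0,2,-1]
  r2 -= -3·r0 → [0,-2,-2]
  r2 -= -1·r1 → [0,0,-3]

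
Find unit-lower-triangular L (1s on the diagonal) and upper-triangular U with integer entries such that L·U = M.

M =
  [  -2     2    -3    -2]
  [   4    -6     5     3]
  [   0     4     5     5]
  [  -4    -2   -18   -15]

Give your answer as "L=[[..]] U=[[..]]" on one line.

  row1 -= -2·row0 → [0,-2,-1,-1]
  row2 -= 0·row0 → [0,4,5,5]
  row3 -= 2·row0 → [0,-6,-12,-11]
  row2 -= -2·row1 → [0,0,3,3]
  row3 -= 3·row1 → [0,0,-9,-8]
  row3 -= -3·row2 → [0,0,0,1]

L=[[1,0,0,0],[-2,1,0,0],[0,-2,1,0],[2,3,-3,1]] U=[[-2,2,-3,-2],[0,-2,-1,-1],[0,0,3,3],[0,0,0,1]]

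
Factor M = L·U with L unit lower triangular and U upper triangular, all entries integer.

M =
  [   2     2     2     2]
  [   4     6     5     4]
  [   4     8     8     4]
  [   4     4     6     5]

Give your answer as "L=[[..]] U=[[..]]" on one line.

L=[[1,0,0,0],[2,1,0,0],[2,2,1,0],[2,0,1,1]] U=[[2,2,2,2],[0,2,1,0],[0,0,2,0],[0,0,0,1]]

  row1 -= 2·row0 → [0,2,1,0]
  row2 -= 2·row0 → [0,4,4,0]
  row3 -= 2·row0 → [0,0,2,1]
  row2 -= 2·row1 → [0,0,2,0]
  row3 -= 0·row1 → [0,0,2,1]
  row3 -= 1·row2 → [0,0,0,1]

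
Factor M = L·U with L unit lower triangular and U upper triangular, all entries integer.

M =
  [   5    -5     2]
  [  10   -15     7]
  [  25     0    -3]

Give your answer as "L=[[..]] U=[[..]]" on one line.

L=[[1,0,0],[2,1,0],[5,-5,1]] U=[[5,-5,2],[0,-5,3],[0,0,2]]

  row1 -= 2·row0 → [0,-5,3]
  row2 -= 5·row0 → [0,25,-13]
  row2 -= -5·row1 → [0,0,2]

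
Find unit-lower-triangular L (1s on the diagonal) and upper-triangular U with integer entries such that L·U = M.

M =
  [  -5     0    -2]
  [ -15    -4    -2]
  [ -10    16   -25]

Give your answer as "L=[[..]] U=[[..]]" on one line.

  r1 -= 3·r0 → [0,-4,4]
  r2 -= 2·r0 → [0,16,-21]
  r2 -= -4·r1 → [0,0,-5]

L=[[1,0,0],[3,1,0],[2,-4,1]] U=[[-5,0,-2],[0,-4,4],[0,0,-5]]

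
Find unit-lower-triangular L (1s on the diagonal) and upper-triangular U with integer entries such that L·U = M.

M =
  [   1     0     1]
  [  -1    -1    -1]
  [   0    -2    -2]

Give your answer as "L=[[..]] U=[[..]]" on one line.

L=[[1,0,0],[-1,1,0],[0,2,1]] U=[[1,0,1],[0,-1,0],[0,0,-2]]

  r1 -= -1·r0 → [0,-1,0]
  r2 -= 0·r0 → [0,-2,-2]
  r2 -= 2·r1 → [0,0,-2]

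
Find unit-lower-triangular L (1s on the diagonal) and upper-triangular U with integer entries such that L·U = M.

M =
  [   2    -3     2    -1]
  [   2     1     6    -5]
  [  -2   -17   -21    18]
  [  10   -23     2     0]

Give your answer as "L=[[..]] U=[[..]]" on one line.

  R1 -= 1·R0 → [0,4,4,-4]
  R2 -= -1·R0 → [0,-20,-19,17]
  R3 -= 5·R0 → [0,-8,-8,5]
  R2 -= -5·R1 → [0,0,1,-3]
  R3 -= -2·R1 → [0,0,0,-3]
  R3 -= 0·R2 → [0,0,0,-3]

L=[[1,0,0,0],[1,1,0,0],[-1,-5,1,0],[5,-2,0,1]] U=[[2,-3,2,-1],[0,4,4,-4],[0,0,1,-3],[0,0,0,-3]]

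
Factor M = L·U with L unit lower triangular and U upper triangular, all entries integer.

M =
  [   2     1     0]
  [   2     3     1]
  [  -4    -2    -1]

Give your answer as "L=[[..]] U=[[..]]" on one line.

  r1 -= 1·r0 → [0,2,1]
  r2 -= -2·r0 → [0,0,-1]
  r2 -= 0·r1 → [0,0,-1]

L=[[1,0,0],[1,1,0],[-2,0,1]] U=[[2,1,0],[0,2,1],[0,0,-1]]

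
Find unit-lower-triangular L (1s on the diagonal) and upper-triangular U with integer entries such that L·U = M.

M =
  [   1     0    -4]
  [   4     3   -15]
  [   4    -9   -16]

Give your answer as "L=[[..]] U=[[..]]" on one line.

L=[[1,0,0],[4,1,0],[4,-3,1]] U=[[1,0,-4],[0,3,1],[0,0,3]]

  row1 -= 4·row0 → [0,3,1]
  row2 -= 4·row0 → [0,-9,0]
  row2 -= -3·row1 → [0,0,3]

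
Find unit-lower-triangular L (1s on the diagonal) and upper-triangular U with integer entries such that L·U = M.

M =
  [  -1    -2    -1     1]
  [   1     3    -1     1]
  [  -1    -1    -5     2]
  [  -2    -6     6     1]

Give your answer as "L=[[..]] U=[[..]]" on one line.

L=[[1,0,0,0],[-1,1,0,0],[1,1,1,0],[2,-2,-2,1]] U=[[-1,-2,-1,1],[0,1,-2,2],[0,0,-2,-1],[0,0,0,1]]

  row1 -= -1·row0 → [0,1,-2,2]
  row2 -= 1·row0 → [0,1,-4,1]
  row3 -= 2·row0 → [0,-2,8,-1]
  row2 -= 1·row1 → [0,0,-2,-1]
  row3 -= -2·row1 → [0,0,4,3]
  row3 -= -2·row2 → [0,0,0,1]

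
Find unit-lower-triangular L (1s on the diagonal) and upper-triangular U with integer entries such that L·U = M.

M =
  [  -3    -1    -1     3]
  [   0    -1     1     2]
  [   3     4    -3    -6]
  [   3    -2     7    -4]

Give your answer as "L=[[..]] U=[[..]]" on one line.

  row1 -= 0·row0 → [0,-1,1,2]
  row2 -= -1·row0 → [0,3,-4,-3]
  row3 -= -1·row0 → [0,-3,6,-1]
  row2 -= -3·row1 → [0,0,-1,3]
  row3 -= 3·row1 → [0,0,3,-7]
  row3 -= -3·row2 → [0,0,0,2]

L=[[1,0,0,0],[0,1,0,0],[-1,-3,1,0],[-1,3,-3,1]] U=[[-3,-1,-1,3],[0,-1,1,2],[0,0,-1,3],[0,0,0,2]]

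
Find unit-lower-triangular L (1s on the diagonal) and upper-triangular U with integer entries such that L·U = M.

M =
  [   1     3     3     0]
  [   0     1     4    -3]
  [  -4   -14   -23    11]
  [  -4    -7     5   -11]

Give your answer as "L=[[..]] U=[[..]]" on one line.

  R1 -= 0·R0 → [0,1,4,-3]
  R2 -= -4·R0 → [0,-2,-11,11]
  R3 -= -4·R0 → [0,5,17,-11]
  R2 -= -2·R1 → [0,0,-3,5]
  R3 -= 5·R1 → [0,0,-3,4]
  R3 -= 1·R2 → [0,0,0,-1]

L=[[1,0,0,0],[0,1,0,0],[-4,-2,1,0],[-4,5,1,1]] U=[[1,3,3,0],[0,1,4,-3],[0,0,-3,5],[0,0,0,-1]]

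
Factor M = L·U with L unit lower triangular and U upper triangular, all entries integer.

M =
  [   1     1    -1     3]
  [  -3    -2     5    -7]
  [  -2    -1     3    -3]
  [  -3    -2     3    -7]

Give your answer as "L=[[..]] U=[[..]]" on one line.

L=[[1,0,0,0],[-3,1,0,0],[-2,1,1,0],[-3,1,2,1]] U=[[1,1,-1,3],[0,1,2,2],[0,0,-1,1],[0,0,0,-2]]

  R1 -= -3·R0 → [0,1,2,2]
  R2 -= -2·R0 → [0,1,1,3]
  R3 -= -3·R0 → [0,1,0,2]
  R2 -= 1·R1 → [0,0,-1,1]
  R3 -= 1·R1 → [0,0,-2,0]
  R3 -= 2·R2 → [0,0,0,-2]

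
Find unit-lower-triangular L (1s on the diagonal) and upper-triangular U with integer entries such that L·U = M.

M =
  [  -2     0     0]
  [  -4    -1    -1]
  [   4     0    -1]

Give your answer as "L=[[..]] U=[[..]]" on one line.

L=[[1,0,0],[2,1,0],[-2,0,1]] U=[[-2,0,0],[0,-1,-1],[0,0,-1]]

  row1 -= 2·row0 → [0,-1,-1]
  row2 -= -2·row0 → [0,0,-1]
  row2 -= 0·row1 → [0,0,-1]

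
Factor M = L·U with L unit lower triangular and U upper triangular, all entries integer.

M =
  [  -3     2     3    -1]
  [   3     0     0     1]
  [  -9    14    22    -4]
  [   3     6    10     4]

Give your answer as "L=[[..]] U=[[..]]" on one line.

L=[[1,0,0,0],[-1,1,0,0],[3,4,1,0],[-1,4,1,1]] U=[[-3,2,3,-1],[0,2,3,0],[0,0,1,-1],[0,0,0,4]]

  row1 -= -1·row0 → [0,2,3,0]
  row2 -= 3·row0 → [0,8,13,-1]
  row3 -= -1·row0 → [0,8,13,3]
  row2 -= 4·row1 → [0,0,1,-1]
  row3 -= 4·row1 → [0,0,1,3]
  row3 -= 1·row2 → [0,0,0,4]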